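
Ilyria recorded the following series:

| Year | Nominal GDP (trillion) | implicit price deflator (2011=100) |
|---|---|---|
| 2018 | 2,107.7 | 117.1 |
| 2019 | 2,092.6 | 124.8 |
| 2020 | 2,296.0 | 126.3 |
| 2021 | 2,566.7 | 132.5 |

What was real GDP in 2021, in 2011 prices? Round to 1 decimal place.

Real GDP 2021 = 2566.7 / 1.325 = 1937.13.

1,937.1 trillion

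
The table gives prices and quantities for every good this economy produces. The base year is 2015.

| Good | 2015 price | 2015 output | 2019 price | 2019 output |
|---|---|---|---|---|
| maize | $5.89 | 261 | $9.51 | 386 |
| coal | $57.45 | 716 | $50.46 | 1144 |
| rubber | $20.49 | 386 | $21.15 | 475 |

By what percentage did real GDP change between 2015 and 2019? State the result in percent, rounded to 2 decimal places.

Real GDP 2015 = Nominal GDP 2015 = 5.89·261 + 57.45·716 + 20.49·386 = 50580.63.
Real GDP 2019 (at 2015 prices) = 5.89·386 + 57.45·1144 + 20.49·475 = 77729.09.
Real growth = 77729.09/50580.63 − 1 = 0.5367.

53.67%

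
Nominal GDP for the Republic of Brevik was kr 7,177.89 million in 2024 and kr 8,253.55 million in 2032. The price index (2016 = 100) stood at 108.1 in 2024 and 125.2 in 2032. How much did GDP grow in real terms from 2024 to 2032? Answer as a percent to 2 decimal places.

Real GDP 2024 = 7177.89 / 1.081 = 6640.05.
Real GDP 2032 = 8253.55 / 1.252 = 6592.29.
Real growth = 6592.29 / 6640.05 − 1 = -0.0072.

-0.72%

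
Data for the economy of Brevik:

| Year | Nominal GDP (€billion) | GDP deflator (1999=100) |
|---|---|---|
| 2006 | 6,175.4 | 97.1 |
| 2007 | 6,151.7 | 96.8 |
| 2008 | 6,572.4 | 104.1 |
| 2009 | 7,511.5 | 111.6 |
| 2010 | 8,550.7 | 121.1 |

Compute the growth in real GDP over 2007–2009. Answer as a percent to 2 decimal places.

Real GDP 2007 = 6151.7/0.968 = 6355.06.
Real GDP 2009 = 7511.5/1.116 = 6730.73.
Change = 6730.73/6355.06 − 1 = 0.0591.

5.91%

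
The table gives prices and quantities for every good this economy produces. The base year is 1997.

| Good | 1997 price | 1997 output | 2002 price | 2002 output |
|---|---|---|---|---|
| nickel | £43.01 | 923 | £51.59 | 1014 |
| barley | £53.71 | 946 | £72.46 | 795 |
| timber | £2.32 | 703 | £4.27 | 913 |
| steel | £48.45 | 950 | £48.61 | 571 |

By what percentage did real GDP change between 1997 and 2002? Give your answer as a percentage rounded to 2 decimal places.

Real GDP 1997 = Nominal GDP 1997 = 43.01·923 + 53.71·946 + 2.32·703 + 48.45·950 = 138166.35.
Real GDP 2002 (at 1997 prices) = 43.01·1014 + 53.71·795 + 2.32·913 + 48.45·571 = 116094.70.
Real growth = 116094.70/138166.35 − 1 = -0.1597.

-15.97%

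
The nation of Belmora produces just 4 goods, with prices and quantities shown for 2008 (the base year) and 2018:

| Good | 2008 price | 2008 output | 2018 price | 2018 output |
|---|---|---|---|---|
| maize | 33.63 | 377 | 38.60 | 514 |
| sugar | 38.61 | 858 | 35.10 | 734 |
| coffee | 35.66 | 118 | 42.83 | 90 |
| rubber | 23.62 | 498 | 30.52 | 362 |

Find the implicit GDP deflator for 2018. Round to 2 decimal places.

Nominal GDP 2018 = 38.60·514 + 35.10·734 + 42.83·90 + 30.52·362 = 60506.74.
Real GDP 2018 (at 2008 prices) = 33.63·514 + 38.61·734 + 35.66·90 + 23.62·362 = 57385.40.
Deflator = Nominal/Real × 100 = 60506.74/57385.40 × 100 = 105.439.

105.44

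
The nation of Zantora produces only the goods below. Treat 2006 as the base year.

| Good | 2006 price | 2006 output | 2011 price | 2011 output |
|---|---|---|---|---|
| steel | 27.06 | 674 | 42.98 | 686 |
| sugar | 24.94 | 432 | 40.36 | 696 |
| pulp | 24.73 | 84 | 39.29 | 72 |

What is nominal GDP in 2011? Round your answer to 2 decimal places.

Nominal GDP 2011 = Σ (p_2011 × q_2011) = 42.98·686 + 40.36·696 + 39.29·72 = 60403.72.

60403.72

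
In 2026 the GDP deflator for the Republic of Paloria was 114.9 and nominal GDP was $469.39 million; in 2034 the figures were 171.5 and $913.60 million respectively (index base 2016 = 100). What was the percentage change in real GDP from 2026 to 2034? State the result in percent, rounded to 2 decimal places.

30.40%

Real GDP 2026 = 469.39 / 1.149 = 408.52.
Real GDP 2034 = 913.60 / 1.715 = 532.71.
Real growth = 532.71 / 408.52 − 1 = 0.3040.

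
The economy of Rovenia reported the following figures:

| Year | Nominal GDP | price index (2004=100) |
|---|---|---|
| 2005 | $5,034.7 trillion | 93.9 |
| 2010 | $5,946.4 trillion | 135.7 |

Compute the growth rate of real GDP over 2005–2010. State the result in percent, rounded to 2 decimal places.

-18.27%

Deflate each year: 2005 → 5034.7/0.939 = 5361.77; 2010 → 5946.4/1.357 = 4382.02.
So real GDP changed by 4382.02/5361.77 − 1 = -0.1827, i.e. -18.27%.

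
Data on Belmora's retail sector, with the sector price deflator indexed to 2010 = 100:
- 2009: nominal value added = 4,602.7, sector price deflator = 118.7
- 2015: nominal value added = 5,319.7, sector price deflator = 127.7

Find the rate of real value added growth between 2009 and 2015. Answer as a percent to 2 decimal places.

Deflate each year: 2009 → 4602.7/1.187 = 3877.59; 2015 → 5319.7/1.277 = 4165.78.
So real value added changed by 4165.78/3877.59 − 1 = 0.0743, i.e. 7.43%.

7.43%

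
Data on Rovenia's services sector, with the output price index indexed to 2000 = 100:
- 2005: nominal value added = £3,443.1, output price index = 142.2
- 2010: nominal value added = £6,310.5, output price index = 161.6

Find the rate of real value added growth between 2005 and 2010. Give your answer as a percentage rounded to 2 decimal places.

Deflate each year: 2005 → 3443.1/1.422 = 2421.31; 2010 → 6310.5/1.616 = 3905.01.
So real value added changed by 3905.01/2421.31 − 1 = 0.6128, i.e. 61.28%.

61.28%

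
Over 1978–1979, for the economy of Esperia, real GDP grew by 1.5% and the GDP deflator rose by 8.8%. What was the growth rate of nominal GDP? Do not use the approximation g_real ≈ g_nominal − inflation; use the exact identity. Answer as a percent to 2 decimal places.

10.43%

(1 + g_nom) = (1 + g_real)(1 + π) = 1.0150 × 1.0880 = 1.10432.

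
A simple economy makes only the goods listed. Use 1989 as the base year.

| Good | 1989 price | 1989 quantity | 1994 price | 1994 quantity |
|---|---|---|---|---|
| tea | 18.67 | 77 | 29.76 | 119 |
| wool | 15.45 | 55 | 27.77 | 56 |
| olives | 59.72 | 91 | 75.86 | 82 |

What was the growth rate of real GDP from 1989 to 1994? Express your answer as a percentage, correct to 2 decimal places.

Real GDP 1989 = Nominal GDP 1989 = 18.67·77 + 15.45·55 + 59.72·91 = 7721.86.
Real GDP 1994 (at 1989 prices) = 18.67·119 + 15.45·56 + 59.72·82 = 7983.97.
Real growth = 7983.97/7721.86 − 1 = 0.0339.

3.39%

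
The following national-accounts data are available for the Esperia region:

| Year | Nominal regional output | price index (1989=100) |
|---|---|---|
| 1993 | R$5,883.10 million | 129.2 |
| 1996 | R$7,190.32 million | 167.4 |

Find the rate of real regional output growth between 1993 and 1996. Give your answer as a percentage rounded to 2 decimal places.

-5.67%

Deflate each year: 1993 → 5883.10/1.292 = 4553.48; 1996 → 7190.32/1.674 = 4295.29.
So real regional output changed by 4295.29/4553.48 − 1 = -0.0567, i.e. -5.67%.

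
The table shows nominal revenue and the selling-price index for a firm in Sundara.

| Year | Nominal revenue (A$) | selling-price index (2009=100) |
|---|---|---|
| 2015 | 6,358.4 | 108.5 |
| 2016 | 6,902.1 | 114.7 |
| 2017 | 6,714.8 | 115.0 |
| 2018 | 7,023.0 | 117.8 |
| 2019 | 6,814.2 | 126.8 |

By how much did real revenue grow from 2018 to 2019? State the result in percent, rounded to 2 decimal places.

Real revenue 2018 = 7023.0/1.178 = 5961.80.
Real revenue 2019 = 6814.2/1.268 = 5373.97.
Change = 5373.97/5961.80 − 1 = -0.0986.

-9.86%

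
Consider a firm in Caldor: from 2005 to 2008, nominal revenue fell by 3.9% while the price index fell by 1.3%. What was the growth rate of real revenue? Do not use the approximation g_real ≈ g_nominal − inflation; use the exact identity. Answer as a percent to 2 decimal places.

(1 + g_nom) = (1 + g_real)(1 + π), so g_real = 0.9610 / 0.9870 − 1 = -0.02634.

-2.63%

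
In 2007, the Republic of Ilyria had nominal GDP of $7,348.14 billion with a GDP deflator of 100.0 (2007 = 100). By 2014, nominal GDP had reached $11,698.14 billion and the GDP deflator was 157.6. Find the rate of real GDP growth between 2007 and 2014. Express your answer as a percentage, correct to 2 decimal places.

1.01%

Deflate each year: 2007 → 7348.14/1.000 = 7348.14; 2014 → 11698.14/1.576 = 7422.68.
So real GDP changed by 7422.68/7348.14 − 1 = 0.0101, i.e. 1.01%.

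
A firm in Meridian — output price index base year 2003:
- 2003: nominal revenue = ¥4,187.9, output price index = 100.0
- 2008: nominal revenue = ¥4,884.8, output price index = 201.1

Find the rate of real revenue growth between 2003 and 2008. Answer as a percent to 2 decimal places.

Deflate each year: 2003 → 4187.9/1.000 = 4187.90; 2008 → 4884.8/2.011 = 2429.04.
So real revenue changed by 2429.04/4187.90 − 1 = -0.4200, i.e. -42.00%.

-42.00%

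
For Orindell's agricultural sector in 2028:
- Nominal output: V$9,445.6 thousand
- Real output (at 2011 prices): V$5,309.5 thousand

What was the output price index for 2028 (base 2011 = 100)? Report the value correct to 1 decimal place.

177.9

output price index = (Nominal / Real) × 100 = 9445.6 / 5309.5 × 100 = 177.90.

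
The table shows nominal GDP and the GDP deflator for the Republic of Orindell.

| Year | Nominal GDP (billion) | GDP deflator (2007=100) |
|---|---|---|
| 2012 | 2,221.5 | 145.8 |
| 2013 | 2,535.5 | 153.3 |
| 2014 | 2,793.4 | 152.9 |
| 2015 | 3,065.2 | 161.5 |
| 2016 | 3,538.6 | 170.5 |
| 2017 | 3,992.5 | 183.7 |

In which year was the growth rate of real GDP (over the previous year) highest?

2013: real = 2535.5/1.533 = 1653.95; growth vs 2012 (1523.66) = 8.55%.
2014: real = 2793.4/1.529 = 1826.95; growth vs 2013 (1653.95) = 10.46%.
2015: real = 3065.2/1.615 = 1897.96; growth vs 2014 (1826.95) = 3.89%.
2016: real = 3538.6/1.705 = 2075.43; growth vs 2015 (1897.96) = 9.35%.
2017: real = 3992.5/1.837 = 2173.38; growth vs 2016 (2075.43) = 4.72%.

2014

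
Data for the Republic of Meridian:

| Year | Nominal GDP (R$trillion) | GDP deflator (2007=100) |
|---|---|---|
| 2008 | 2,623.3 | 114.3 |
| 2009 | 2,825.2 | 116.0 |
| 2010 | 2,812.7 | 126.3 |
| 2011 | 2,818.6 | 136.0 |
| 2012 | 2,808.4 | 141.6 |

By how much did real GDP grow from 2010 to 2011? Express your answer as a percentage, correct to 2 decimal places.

Real GDP 2010 = 2812.7/1.263 = 2227.00.
Real GDP 2011 = 2818.6/1.360 = 2072.50.
Change = 2072.50/2227.00 − 1 = -0.0694.

-6.94%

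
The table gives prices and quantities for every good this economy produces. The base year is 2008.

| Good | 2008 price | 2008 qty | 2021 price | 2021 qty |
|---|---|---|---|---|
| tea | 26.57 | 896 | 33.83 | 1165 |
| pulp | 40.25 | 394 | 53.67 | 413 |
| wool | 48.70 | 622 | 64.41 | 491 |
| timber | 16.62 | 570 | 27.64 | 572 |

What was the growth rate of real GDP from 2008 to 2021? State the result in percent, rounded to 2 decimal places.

1.97%

Real GDP 2008 = Nominal GDP 2008 = 26.57·896 + 40.25·394 + 48.70·622 + 16.62·570 = 79430.02.
Real GDP 2021 (at 2008 prices) = 26.57·1165 + 40.25·413 + 48.70·491 + 16.62·572 = 80995.64.
Real growth = 80995.64/79430.02 − 1 = 0.0197.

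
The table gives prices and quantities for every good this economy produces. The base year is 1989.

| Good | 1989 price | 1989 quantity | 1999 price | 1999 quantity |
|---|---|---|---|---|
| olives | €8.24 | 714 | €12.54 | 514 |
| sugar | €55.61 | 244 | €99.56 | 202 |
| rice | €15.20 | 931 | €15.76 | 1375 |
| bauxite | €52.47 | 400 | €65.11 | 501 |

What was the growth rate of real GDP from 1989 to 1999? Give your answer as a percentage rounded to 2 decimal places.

Real GDP 1989 = Nominal GDP 1989 = 8.24·714 + 55.61·244 + 15.20·931 + 52.47·400 = 54591.40.
Real GDP 1999 (at 1989 prices) = 8.24·514 + 55.61·202 + 15.20·1375 + 52.47·501 = 62656.05.
Real growth = 62656.05/54591.40 − 1 = 0.1477.

14.77%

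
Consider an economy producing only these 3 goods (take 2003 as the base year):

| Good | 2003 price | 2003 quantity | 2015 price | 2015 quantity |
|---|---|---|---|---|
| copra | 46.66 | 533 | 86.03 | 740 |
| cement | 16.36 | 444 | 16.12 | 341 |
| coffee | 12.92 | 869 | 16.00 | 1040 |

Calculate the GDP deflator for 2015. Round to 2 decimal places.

160.24

Nominal GDP 2015 = 86.03·740 + 16.12·341 + 16.00·1040 = 85799.12.
Real GDP 2015 (at 2003 prices) = 46.66·740 + 16.36·341 + 12.92·1040 = 53543.96.
Deflator = Nominal/Real × 100 = 85799.12/53543.96 × 100 = 160.241.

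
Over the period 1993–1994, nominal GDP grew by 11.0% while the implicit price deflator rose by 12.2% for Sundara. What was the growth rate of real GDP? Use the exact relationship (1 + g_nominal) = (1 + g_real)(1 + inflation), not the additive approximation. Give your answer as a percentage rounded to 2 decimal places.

(1 + g_nom) = (1 + g_real)(1 + π), so g_real = 1.1100 / 1.1220 − 1 = -0.01070.

-1.07%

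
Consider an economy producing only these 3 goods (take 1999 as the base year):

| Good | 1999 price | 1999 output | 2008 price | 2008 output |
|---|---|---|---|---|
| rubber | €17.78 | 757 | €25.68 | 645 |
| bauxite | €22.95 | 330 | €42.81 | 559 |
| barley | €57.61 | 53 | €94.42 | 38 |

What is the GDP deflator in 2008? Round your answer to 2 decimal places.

Nominal GDP 2008 = 25.68·645 + 42.81·559 + 94.42·38 = 44082.35.
Real GDP 2008 (at 1999 prices) = 17.78·645 + 22.95·559 + 57.61·38 = 26486.33.
Deflator = Nominal/Real × 100 = 44082.35/26486.33 × 100 = 166.434.

166.43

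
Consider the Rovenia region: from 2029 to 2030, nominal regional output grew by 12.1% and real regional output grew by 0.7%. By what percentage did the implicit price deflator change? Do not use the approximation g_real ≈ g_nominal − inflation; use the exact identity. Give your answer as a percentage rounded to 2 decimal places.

11.32%

(1 + g_nom) = (1 + g_real)(1 + π), so π = 1.1210 / 1.0070 − 1 = 0.11321.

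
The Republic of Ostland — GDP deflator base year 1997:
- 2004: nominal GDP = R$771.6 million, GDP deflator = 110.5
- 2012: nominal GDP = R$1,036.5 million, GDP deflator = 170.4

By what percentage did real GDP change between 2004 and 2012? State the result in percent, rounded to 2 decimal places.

-12.89%

Real GDP 2004 = 771.6 / 1.105 = 698.28.
Real GDP 2012 = 1036.5 / 1.704 = 608.27.
Real growth = 608.27 / 698.28 − 1 = -0.1289.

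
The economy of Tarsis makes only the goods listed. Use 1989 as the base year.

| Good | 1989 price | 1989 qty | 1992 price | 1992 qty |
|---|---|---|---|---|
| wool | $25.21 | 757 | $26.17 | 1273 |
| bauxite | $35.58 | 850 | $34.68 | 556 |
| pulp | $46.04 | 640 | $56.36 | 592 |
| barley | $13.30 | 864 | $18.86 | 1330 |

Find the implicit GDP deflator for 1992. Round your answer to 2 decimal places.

114.69

Nominal GDP 1992 = 26.17·1273 + 34.68·556 + 56.36·592 + 18.86·1330 = 111045.41.
Real GDP 1992 (at 1989 prices) = 25.21·1273 + 35.58·556 + 46.04·592 + 13.30·1330 = 96819.49.
Deflator = Nominal/Real × 100 = 111045.41/96819.49 × 100 = 114.693.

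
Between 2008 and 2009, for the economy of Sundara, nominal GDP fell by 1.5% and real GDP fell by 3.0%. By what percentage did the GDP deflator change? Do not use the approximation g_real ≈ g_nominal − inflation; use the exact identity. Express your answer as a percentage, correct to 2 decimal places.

(1 + g_nom) = (1 + g_real)(1 + π), so π = 0.9850 / 0.9700 − 1 = 0.01546.

1.55%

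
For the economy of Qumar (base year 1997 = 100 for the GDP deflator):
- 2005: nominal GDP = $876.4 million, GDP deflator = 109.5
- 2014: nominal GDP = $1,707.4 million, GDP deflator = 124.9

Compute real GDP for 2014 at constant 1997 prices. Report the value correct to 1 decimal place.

Real GDP = Nominal / (GDP deflator/100) = 1707.4 / 1.249 = 1367.01.

$1,367.0 million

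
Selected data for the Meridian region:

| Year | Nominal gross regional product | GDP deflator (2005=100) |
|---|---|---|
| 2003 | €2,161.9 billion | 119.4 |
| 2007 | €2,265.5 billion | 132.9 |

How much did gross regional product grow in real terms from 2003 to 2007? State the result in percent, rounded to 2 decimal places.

-5.85%

Deflate each year: 2003 → 2161.9/1.194 = 1810.64; 2007 → 2265.5/1.329 = 1704.67.
So real gross regional product changed by 1704.67/1810.64 − 1 = -0.0585, i.e. -5.85%.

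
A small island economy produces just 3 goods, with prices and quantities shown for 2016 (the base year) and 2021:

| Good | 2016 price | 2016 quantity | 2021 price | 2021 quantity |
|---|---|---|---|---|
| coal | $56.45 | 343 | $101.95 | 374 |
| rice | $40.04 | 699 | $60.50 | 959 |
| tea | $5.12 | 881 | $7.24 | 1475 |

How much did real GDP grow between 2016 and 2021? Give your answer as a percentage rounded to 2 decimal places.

29.31%

Real GDP 2016 = Nominal GDP 2016 = 56.45·343 + 40.04·699 + 5.12·881 = 51861.03.
Real GDP 2021 (at 2016 prices) = 56.45·374 + 40.04·959 + 5.12·1475 = 67062.66.
Real growth = 67062.66/51861.03 − 1 = 0.2931.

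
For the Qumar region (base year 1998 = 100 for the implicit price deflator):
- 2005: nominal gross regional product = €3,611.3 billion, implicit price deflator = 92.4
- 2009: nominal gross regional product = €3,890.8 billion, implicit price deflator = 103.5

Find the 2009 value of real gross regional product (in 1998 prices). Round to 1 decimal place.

€3,759.2 billion

Real gross regional product = Nominal / (implicit price deflator/100) = 3890.8 / 1.035 = 3759.23.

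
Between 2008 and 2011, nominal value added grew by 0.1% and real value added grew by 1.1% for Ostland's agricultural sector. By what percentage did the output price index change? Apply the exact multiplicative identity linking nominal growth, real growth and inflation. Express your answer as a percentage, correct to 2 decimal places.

(1 + g_nom) = (1 + g_real)(1 + π), so π = 1.0010 / 1.0110 − 1 = -0.00989.

-0.99%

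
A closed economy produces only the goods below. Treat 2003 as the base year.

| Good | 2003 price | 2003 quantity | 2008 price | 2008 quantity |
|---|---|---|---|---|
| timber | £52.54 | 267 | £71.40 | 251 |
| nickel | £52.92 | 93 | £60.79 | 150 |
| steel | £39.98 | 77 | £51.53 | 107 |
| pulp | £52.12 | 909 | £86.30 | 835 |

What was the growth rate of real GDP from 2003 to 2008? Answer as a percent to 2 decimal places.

-0.69%

Real GDP 2003 = Nominal GDP 2003 = 52.54·267 + 52.92·93 + 39.98·77 + 52.12·909 = 69405.28.
Real GDP 2008 (at 2003 prices) = 52.54·251 + 52.92·150 + 39.98·107 + 52.12·835 = 68923.60.
Real growth = 68923.60/69405.28 − 1 = -0.0069.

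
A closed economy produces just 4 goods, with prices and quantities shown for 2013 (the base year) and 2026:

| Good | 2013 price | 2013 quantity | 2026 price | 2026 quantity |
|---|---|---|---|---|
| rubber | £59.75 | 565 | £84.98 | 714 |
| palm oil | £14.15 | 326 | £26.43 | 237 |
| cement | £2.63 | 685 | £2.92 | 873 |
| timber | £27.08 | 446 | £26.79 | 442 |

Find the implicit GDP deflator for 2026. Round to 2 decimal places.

Nominal GDP 2026 = 84.98·714 + 26.43·237 + 2.92·873 + 26.79·442 = 81329.97.
Real GDP 2026 (at 2013 prices) = 59.75·714 + 14.15·237 + 2.63·873 + 27.08·442 = 60280.40.
Deflator = Nominal/Real × 100 = 81329.97/60280.40 × 100 = 134.919.

134.92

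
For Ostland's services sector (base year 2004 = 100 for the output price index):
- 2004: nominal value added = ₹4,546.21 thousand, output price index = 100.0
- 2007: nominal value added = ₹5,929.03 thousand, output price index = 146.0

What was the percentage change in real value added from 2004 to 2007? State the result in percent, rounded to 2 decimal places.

-10.67%

Deflate each year: 2004 → 4546.21/1.000 = 4546.21; 2007 → 5929.03/1.460 = 4060.98.
So real value added changed by 4060.98/4546.21 − 1 = -0.1067, i.e. -10.67%.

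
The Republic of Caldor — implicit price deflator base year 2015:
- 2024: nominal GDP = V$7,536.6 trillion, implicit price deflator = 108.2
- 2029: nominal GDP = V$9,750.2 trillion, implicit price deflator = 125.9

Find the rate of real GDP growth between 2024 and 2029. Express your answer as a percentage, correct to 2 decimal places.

Deflate each year: 2024 → 7536.6/1.082 = 6965.43; 2029 → 9750.2/1.259 = 7744.40.
So real GDP changed by 7744.40/6965.43 − 1 = 0.1118, i.e. 11.18%.

11.18%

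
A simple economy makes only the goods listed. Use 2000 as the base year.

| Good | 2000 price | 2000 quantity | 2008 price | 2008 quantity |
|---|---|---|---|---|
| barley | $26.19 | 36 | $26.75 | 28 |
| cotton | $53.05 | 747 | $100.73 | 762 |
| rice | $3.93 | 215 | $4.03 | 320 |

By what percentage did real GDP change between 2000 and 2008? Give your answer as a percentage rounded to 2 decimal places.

Real GDP 2000 = Nominal GDP 2000 = 26.19·36 + 53.05·747 + 3.93·215 = 41416.14.
Real GDP 2008 (at 2000 prices) = 26.19·28 + 53.05·762 + 3.93·320 = 42415.02.
Real growth = 42415.02/41416.14 − 1 = 0.0241.

2.41%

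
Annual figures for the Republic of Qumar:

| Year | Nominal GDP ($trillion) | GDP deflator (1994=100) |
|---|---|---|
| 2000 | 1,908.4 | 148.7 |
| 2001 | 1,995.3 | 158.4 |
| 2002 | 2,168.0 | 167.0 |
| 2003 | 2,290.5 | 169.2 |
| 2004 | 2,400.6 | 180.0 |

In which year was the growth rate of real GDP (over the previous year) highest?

2001: real = 1995.3/1.584 = 1259.66; growth vs 2000 (1283.39) = -1.85%.
2002: real = 2168.0/1.670 = 1298.20; growth vs 2001 (1259.66) = 3.06%.
2003: real = 2290.5/1.692 = 1353.72; growth vs 2002 (1298.20) = 4.28%.
2004: real = 2400.6/1.800 = 1333.67; growth vs 2003 (1353.72) = -1.48%.

2003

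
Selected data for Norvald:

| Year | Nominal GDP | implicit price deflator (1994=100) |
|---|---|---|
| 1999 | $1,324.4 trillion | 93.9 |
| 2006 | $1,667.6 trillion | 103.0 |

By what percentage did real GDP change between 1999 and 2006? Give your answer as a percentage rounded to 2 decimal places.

Real GDP 1999 = 1324.4 / 0.939 = 1410.44.
Real GDP 2006 = 1667.6 / 1.030 = 1619.03.
Real growth = 1619.03 / 1410.44 − 1 = 0.1479.

14.79%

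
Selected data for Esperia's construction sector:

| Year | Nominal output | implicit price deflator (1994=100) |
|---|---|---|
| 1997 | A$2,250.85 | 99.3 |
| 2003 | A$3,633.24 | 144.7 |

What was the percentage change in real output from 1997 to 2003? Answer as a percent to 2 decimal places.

10.77%

Real output 1997 = 2250.85 / 0.993 = 2266.72.
Real output 2003 = 3633.24 / 1.447 = 2510.88.
Real growth = 2510.88 / 2266.72 − 1 = 0.1077.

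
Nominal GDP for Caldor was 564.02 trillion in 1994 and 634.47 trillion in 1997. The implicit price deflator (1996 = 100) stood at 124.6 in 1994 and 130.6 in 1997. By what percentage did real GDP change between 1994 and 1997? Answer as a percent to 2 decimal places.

Deflate each year: 1994 → 564.02/1.246 = 452.66; 1997 → 634.47/1.306 = 485.81.
So real GDP changed by 485.81/452.66 − 1 = 0.0732, i.e. 7.32%.

7.32%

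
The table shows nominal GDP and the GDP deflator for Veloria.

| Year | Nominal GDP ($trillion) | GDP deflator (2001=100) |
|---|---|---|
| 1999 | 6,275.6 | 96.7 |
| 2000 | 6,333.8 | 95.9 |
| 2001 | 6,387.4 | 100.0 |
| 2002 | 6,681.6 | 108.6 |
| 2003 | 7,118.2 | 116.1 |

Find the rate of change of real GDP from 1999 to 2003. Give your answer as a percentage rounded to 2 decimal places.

Real GDP 1999 = 6275.6/0.967 = 6489.76.
Real GDP 2003 = 7118.2/1.161 = 6131.09.
Change = 6131.09/6489.76 − 1 = -0.0553.

-5.53%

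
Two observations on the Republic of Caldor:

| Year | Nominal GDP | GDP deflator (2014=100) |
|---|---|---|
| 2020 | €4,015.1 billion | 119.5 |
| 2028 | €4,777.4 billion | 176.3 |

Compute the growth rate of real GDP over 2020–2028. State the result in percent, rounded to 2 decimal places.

-19.35%

Deflate each year: 2020 → 4015.1/1.195 = 3359.92; 2028 → 4777.4/1.763 = 2709.81.
So real GDP changed by 2709.81/3359.92 − 1 = -0.1935, i.e. -19.35%.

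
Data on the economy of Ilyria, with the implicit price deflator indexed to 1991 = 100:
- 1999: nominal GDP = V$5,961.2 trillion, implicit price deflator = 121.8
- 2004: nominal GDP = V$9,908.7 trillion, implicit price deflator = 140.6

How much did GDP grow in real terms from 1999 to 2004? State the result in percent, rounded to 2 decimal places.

Real GDP 1999 = 5961.2 / 1.218 = 4894.25.
Real GDP 2004 = 9908.7 / 1.406 = 7047.44.
Real growth = 7047.44 / 4894.25 − 1 = 0.4399.

43.99%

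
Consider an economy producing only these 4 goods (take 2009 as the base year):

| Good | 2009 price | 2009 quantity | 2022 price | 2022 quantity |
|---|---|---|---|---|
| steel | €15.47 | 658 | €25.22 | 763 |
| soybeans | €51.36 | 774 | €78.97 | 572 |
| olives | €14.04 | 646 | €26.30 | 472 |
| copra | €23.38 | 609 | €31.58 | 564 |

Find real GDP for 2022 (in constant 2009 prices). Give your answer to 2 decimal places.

Real GDP 2022 = Σ (p_2009 × q_2022) = 15.47·763 + 51.36·572 + 14.04·472 + 23.38·564 = 60994.73.

€60994.73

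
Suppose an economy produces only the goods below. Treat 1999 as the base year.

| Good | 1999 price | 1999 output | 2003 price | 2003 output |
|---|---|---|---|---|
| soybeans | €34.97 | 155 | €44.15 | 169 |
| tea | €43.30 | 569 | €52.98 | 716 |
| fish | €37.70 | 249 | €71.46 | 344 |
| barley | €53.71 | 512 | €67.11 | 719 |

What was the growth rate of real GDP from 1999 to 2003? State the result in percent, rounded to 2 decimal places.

Real GDP 1999 = Nominal GDP 1999 = 34.97·155 + 43.30·569 + 37.70·249 + 53.71·512 = 66944.87.
Real GDP 2003 (at 1999 prices) = 34.97·169 + 43.30·716 + 37.70·344 + 53.71·719 = 88499.02.
Real growth = 88499.02/66944.87 − 1 = 0.3220.

32.20%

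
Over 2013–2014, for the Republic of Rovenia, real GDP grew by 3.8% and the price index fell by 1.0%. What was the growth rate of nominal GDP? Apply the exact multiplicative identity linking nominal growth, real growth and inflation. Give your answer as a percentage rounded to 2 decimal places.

2.76%

(1 + g_nom) = (1 + g_real)(1 + π) = 1.0380 × 0.9900 = 1.02762.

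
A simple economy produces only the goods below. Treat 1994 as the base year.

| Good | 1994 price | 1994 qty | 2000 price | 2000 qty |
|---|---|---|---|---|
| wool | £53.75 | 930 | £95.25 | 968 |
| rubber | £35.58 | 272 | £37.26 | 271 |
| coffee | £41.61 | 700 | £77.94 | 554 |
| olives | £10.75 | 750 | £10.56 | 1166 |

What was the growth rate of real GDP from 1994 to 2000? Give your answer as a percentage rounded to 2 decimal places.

Real GDP 1994 = Nominal GDP 1994 = 53.75·930 + 35.58·272 + 41.61·700 + 10.75·750 = 96854.76.
Real GDP 2000 (at 1994 prices) = 53.75·968 + 35.58·271 + 41.61·554 + 10.75·1166 = 97258.62.
Real growth = 97258.62/96854.76 − 1 = 0.0042.

0.42%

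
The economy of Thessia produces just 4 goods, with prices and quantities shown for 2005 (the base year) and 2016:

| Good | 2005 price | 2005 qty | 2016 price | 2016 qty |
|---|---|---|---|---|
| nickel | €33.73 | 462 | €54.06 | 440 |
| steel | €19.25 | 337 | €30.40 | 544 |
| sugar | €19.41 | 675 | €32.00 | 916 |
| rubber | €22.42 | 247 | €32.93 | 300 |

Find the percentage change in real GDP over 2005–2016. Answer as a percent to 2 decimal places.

22.37%

Real GDP 2005 = Nominal GDP 2005 = 33.73·462 + 19.25·337 + 19.41·675 + 22.42·247 = 40710.00.
Real GDP 2016 (at 2005 prices) = 33.73·440 + 19.25·544 + 19.41·916 + 22.42·300 = 49818.76.
Real growth = 49818.76/40710.00 − 1 = 0.2237.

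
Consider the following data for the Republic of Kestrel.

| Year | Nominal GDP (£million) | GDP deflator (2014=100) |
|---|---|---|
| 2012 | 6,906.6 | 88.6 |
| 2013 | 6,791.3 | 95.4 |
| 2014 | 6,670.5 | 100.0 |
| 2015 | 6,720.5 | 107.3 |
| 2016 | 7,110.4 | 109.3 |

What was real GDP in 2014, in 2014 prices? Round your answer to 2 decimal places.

£6,670.50 million

Real GDP 2014 = 6670.5 / 1.000 = 6670.50.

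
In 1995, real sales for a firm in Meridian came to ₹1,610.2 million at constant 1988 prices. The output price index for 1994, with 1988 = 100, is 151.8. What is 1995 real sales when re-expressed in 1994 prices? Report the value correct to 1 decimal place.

₹2,444.3 million

Real sales in 1994 prices = Real sales in 1988 prices × (P_1994/P_1988) = 1610.2 × 1.518 = 2444.28.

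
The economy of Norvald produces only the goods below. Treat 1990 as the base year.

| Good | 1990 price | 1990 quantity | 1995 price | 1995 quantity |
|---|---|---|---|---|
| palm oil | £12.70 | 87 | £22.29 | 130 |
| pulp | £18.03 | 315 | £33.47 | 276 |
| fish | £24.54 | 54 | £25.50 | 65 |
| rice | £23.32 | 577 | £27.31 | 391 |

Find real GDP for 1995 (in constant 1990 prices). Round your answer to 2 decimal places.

Real GDP 1995 = Σ (p_1990 × q_1995) = 12.70·130 + 18.03·276 + 24.54·65 + 23.32·391 = 17340.50.

£17340.50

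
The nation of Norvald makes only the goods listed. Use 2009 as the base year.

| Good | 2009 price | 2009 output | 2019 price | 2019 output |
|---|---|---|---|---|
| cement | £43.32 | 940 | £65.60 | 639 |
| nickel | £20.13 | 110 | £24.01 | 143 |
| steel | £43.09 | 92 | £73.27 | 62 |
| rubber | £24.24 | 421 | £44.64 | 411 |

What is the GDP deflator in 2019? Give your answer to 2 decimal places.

157.99

Nominal GDP 2019 = 65.60·639 + 24.01·143 + 73.27·62 + 44.64·411 = 68241.61.
Real GDP 2019 (at 2009 prices) = 43.32·639 + 20.13·143 + 43.09·62 + 24.24·411 = 43194.29.
Deflator = Nominal/Real × 100 = 68241.61/43194.29 × 100 = 157.988.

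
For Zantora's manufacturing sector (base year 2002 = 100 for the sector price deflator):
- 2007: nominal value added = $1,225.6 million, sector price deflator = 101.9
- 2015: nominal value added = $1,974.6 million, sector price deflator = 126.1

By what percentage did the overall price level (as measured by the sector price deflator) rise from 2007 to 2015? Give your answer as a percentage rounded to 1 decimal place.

23.7%

Price-level change = 126.1 / 101.9 − 1 = 0.2375.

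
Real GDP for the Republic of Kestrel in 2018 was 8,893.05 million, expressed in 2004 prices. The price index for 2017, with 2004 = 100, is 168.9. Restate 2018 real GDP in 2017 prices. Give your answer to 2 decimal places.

Real GDP in 2017 prices = Real GDP in 2004 prices × (P_2017/P_2004) = 8893.05 × 1.689 = 15020.36.

15,020.36 million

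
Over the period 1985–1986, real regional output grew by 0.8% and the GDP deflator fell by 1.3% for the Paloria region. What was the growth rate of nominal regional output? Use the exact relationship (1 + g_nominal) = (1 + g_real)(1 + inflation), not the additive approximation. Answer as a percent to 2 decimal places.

(1 + g_nom) = (1 + g_real)(1 + π) = 1.0080 × 0.9870 = 0.99490.

-0.51%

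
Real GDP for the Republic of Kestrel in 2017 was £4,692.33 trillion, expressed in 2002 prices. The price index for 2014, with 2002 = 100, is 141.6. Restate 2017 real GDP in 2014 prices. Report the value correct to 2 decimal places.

£6,644.34 trillion

Real GDP in 2014 prices = Real GDP in 2002 prices × (P_2014/P_2002) = 4692.33 × 1.416 = 6644.34.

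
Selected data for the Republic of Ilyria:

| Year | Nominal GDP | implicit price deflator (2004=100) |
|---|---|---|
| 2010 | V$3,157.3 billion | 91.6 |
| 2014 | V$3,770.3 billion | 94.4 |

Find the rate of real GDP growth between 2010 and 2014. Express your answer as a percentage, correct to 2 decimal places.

15.87%

Deflate each year: 2010 → 3157.3/0.916 = 3446.83; 2014 → 3770.3/0.944 = 3993.96.
So real GDP changed by 3993.96/3446.83 − 1 = 0.1587, i.e. 15.87%.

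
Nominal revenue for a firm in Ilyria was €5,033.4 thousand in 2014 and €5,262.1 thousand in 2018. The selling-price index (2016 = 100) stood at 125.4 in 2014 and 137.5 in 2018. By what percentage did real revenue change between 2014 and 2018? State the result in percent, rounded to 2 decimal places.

-4.66%

Real revenue 2014 = 5033.4 / 1.254 = 4013.88.
Real revenue 2018 = 5262.1 / 1.375 = 3826.98.
Real growth = 3826.98 / 4013.88 − 1 = -0.0466.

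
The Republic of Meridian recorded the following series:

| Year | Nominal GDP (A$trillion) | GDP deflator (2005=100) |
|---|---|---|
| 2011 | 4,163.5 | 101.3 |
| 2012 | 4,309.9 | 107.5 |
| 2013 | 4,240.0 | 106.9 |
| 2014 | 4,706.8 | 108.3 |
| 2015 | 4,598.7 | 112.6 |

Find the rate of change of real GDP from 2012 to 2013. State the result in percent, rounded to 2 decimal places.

-1.07%

Real GDP 2012 = 4309.9/1.075 = 4009.21.
Real GDP 2013 = 4240.0/1.069 = 3966.32.
Change = 3966.32/4009.21 − 1 = -0.0107.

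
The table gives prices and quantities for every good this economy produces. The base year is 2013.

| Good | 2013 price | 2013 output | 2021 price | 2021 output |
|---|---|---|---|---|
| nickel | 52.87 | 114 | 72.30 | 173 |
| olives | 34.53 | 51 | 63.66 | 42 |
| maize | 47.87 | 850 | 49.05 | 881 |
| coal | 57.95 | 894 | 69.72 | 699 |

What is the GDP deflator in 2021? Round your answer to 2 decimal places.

114.85

Nominal GDP 2021 = 72.30·173 + 63.66·42 + 49.05·881 + 69.72·699 = 107128.95.
Real GDP 2021 (at 2013 prices) = 52.87·173 + 34.53·42 + 47.87·881 + 57.95·699 = 93277.29.
Deflator = Nominal/Real × 100 = 107128.95/93277.29 × 100 = 114.850.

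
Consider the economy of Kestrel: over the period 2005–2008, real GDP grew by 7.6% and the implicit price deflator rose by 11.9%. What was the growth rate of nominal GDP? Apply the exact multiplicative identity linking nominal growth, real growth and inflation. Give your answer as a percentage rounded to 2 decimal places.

20.40%

(1 + g_nom) = (1 + g_real)(1 + π) = 1.0760 × 1.1190 = 1.20404.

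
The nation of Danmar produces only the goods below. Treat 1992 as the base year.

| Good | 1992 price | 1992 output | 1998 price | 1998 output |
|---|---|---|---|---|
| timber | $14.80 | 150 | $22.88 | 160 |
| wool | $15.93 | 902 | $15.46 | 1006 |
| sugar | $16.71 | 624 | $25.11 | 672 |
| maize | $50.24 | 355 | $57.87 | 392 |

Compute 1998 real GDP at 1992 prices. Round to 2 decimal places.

$49316.78

Real GDP 1998 = Σ (p_1992 × q_1998) = 14.80·160 + 15.93·1006 + 16.71·672 + 50.24·392 = 49316.78.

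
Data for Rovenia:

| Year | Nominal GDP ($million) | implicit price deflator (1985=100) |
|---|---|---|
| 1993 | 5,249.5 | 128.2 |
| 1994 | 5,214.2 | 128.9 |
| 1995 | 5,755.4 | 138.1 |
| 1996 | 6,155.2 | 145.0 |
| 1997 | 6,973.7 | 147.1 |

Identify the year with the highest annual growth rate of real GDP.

1997

1994: real = 5214.2/1.289 = 4045.15; growth vs 1993 (4094.77) = -1.21%.
1995: real = 5755.4/1.381 = 4167.56; growth vs 1994 (4045.15) = 3.03%.
1996: real = 6155.2/1.450 = 4244.97; growth vs 1995 (4167.56) = 1.86%.
1997: real = 6973.7/1.471 = 4740.79; growth vs 1996 (4244.97) = 11.68%.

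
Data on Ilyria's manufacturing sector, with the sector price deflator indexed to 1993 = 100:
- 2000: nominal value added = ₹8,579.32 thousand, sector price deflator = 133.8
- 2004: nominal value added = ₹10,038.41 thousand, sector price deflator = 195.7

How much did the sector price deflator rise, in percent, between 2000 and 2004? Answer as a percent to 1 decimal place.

46.3%

Price-level change = 195.7 / 133.8 − 1 = 0.4626.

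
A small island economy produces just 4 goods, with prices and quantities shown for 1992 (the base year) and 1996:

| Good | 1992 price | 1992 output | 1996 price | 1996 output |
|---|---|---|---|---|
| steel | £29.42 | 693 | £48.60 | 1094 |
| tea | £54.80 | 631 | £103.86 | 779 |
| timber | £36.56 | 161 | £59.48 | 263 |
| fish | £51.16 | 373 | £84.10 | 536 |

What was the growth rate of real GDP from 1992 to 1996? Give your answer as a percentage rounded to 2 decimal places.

Real GDP 1992 = Nominal GDP 1992 = 29.42·693 + 54.80·631 + 36.56·161 + 51.16·373 = 79935.70.
Real GDP 1996 (at 1992 prices) = 29.42·1094 + 54.80·779 + 36.56·263 + 51.16·536 = 111911.72.
Real growth = 111911.72/79935.70 − 1 = 0.4000.

40.00%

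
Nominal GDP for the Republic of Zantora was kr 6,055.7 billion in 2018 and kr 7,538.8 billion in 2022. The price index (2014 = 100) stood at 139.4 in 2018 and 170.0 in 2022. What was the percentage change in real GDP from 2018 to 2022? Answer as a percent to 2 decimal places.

Deflate each year: 2018 → 6055.7/1.394 = 4344.12; 2022 → 7538.8/1.700 = 4434.59.
So real GDP changed by 4434.59/4344.12 − 1 = 0.0208, i.e. 2.08%.

2.08%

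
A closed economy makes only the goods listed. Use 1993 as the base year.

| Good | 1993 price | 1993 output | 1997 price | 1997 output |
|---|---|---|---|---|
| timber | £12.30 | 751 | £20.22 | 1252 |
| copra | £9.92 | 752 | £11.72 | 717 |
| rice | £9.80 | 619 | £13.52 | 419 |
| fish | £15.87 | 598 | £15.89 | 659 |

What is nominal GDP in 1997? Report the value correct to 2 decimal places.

£49855.07

Nominal GDP 1997 = Σ (p_1997 × q_1997) = 20.22·1252 + 11.72·717 + 13.52·419 + 15.89·659 = 49855.07.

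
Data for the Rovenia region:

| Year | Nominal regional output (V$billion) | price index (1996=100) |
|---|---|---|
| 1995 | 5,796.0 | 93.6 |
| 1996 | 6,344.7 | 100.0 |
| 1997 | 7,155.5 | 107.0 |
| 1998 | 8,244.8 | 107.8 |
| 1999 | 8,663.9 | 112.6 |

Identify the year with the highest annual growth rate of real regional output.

1996: real = 6344.7/1.000 = 6344.70; growth vs 1995 (6192.31) = 2.46%.
1997: real = 7155.5/1.070 = 6687.38; growth vs 1996 (6344.70) = 5.40%.
1998: real = 8244.8/1.078 = 7648.24; growth vs 1997 (6687.38) = 14.37%.
1999: real = 8663.9/1.126 = 7694.40; growth vs 1998 (7648.24) = 0.60%.

1998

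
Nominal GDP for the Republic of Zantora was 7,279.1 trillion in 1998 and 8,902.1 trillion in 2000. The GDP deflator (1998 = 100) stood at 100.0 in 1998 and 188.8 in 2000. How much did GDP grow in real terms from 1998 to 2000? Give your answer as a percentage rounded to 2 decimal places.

Deflate each year: 1998 → 7279.1/1.000 = 7279.10; 2000 → 8902.1/1.888 = 4715.10.
So real GDP changed by 4715.10/7279.10 − 1 = -0.3522, i.e. -35.22%.

-35.22%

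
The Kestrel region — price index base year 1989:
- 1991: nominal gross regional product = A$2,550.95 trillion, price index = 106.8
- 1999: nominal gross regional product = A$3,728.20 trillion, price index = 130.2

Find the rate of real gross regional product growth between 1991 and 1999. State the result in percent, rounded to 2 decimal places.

Deflate each year: 1991 → 2550.95/1.068 = 2388.53; 1999 → 3728.20/1.302 = 2863.44.
So real gross regional product changed by 2863.44/2388.53 − 1 = 0.1988, i.e. 19.88%.

19.88%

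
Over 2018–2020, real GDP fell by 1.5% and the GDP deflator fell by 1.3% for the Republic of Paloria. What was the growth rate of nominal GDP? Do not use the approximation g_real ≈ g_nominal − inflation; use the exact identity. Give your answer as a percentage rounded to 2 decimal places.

(1 + g_nom) = (1 + g_real)(1 + π) = 0.9850 × 0.9870 = 0.97220.

-2.78%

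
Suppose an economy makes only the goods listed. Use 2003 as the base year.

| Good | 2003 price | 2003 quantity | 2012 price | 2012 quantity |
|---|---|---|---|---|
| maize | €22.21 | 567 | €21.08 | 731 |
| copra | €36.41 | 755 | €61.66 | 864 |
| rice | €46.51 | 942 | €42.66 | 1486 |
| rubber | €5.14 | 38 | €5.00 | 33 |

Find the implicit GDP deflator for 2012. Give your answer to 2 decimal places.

113.05

Nominal GDP 2012 = 21.08·731 + 61.66·864 + 42.66·1486 + 5.00·33 = 132241.48.
Real GDP 2012 (at 2003 prices) = 22.21·731 + 36.41·864 + 46.51·1486 + 5.14·33 = 116977.23.
Deflator = Nominal/Real × 100 = 132241.48/116977.23 × 100 = 113.049.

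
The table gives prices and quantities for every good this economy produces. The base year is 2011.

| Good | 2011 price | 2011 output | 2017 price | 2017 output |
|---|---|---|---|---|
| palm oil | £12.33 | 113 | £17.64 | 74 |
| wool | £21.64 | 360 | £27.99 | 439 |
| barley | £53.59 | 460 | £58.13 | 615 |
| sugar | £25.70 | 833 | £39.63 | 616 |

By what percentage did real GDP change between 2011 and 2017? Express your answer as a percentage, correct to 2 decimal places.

7.17%

Real GDP 2011 = Nominal GDP 2011 = 12.33·113 + 21.64·360 + 53.59·460 + 25.70·833 = 55243.19.
Real GDP 2017 (at 2011 prices) = 12.33·74 + 21.64·439 + 53.59·615 + 25.70·616 = 59201.43.
Real growth = 59201.43/55243.19 − 1 = 0.0717.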